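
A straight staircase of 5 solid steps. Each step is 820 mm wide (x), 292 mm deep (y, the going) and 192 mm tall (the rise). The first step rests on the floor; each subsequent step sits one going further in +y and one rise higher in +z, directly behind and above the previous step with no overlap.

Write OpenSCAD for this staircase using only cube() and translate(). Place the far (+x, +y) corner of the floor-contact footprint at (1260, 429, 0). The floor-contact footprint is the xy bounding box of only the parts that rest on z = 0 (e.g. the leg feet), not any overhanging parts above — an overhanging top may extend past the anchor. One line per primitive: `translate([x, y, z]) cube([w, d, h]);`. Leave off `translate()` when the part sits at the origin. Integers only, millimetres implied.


translate([440, 137, 0]) cube([820, 292, 192]);
translate([440, 429, 192]) cube([820, 292, 192]);
translate([440, 721, 384]) cube([820, 292, 192]);
translate([440, 1013, 576]) cube([820, 292, 192]);
translate([440, 1305, 768]) cube([820, 292, 192]);


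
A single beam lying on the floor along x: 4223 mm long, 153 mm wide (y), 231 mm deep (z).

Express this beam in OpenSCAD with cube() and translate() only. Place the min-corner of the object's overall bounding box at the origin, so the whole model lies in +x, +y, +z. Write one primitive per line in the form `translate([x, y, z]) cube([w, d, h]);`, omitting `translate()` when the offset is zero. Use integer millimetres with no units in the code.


cube([4223, 153, 231]);


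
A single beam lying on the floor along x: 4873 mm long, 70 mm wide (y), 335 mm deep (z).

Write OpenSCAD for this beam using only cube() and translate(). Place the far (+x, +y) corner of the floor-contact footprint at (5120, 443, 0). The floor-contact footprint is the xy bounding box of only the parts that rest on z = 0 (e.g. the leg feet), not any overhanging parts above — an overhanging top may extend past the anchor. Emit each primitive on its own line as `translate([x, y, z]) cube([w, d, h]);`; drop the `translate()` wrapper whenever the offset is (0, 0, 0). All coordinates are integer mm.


translate([247, 373, 0]) cube([4873, 70, 335]);


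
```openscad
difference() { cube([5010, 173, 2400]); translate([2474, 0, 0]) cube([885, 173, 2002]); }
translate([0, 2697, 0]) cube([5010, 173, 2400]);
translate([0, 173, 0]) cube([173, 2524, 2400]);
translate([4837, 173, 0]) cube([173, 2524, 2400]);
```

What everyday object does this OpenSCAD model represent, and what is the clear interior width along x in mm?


A single room. The interior width is 4664 mm.

Four walls enclosing a rectangle with a door in the front wall — a room. Outside width 5010 minus two 173 mm walls gives 4664 mm.


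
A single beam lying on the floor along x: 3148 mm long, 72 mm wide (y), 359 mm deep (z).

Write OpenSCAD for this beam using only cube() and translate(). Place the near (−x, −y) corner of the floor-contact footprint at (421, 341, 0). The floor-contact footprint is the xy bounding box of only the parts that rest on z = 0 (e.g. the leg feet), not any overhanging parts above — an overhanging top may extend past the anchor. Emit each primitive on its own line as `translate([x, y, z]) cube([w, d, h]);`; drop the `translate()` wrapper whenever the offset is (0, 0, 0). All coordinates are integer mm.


translate([421, 341, 0]) cube([3148, 72, 359]);


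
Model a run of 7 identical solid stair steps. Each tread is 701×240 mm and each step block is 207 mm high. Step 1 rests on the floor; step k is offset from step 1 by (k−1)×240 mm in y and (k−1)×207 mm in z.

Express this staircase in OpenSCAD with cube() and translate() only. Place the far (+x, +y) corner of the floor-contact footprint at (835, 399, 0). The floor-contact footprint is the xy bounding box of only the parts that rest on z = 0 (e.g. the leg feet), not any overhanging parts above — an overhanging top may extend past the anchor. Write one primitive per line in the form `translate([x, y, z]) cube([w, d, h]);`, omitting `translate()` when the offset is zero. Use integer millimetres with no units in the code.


translate([134, 159, 0]) cube([701, 240, 207]);
translate([134, 399, 207]) cube([701, 240, 207]);
translate([134, 639, 414]) cube([701, 240, 207]);
translate([134, 879, 621]) cube([701, 240, 207]);
translate([134, 1119, 828]) cube([701, 240, 207]);
translate([134, 1359, 1035]) cube([701, 240, 207]);
translate([134, 1599, 1242]) cube([701, 240, 207]);


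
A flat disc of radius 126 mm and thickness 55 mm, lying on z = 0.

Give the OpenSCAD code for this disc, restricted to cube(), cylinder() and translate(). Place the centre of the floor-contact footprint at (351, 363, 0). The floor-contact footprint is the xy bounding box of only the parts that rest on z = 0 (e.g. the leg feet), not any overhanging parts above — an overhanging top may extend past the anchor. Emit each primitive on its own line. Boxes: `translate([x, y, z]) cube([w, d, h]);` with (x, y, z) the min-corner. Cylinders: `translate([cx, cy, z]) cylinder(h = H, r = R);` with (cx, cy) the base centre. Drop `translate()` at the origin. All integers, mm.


translate([351, 363, 0]) cylinder(h = 55, r = 126);


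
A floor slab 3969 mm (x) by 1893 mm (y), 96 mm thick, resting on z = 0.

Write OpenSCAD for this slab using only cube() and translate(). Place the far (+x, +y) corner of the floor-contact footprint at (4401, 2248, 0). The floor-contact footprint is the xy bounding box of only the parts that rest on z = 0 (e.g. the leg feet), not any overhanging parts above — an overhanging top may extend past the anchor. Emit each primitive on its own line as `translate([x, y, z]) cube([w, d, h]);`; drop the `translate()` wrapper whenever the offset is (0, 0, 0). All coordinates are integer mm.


translate([432, 355, 0]) cube([3969, 1893, 96]);


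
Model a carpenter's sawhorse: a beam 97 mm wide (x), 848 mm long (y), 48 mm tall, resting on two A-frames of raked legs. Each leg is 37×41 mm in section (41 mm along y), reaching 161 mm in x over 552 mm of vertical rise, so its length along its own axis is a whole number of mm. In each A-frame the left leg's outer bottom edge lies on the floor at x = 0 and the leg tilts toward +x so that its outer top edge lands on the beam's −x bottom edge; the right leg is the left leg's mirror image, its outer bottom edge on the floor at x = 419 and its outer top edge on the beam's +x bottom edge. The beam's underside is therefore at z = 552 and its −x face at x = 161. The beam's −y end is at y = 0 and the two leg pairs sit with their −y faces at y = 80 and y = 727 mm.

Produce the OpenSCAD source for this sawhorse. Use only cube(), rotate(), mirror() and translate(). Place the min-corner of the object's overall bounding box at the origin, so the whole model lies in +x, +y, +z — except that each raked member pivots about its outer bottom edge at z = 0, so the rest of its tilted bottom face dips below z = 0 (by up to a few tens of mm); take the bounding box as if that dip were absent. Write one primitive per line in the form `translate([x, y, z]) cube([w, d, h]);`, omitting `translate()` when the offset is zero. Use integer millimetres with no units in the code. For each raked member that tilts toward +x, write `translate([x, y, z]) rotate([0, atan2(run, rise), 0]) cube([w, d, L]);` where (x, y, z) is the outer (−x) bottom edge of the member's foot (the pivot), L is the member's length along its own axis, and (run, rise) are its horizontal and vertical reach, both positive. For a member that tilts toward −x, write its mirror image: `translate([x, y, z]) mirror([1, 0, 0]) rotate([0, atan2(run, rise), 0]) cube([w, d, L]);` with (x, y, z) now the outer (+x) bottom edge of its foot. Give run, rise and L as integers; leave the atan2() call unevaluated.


translate([161, 0, 552]) cube([97, 848, 48]);
translate([0, 80, 0]) rotate([0, atan2(161, 552), 0]) cube([37, 41, 575]);
translate([419, 80, 0]) mirror([1, 0, 0]) rotate([0, atan2(161, 552), 0]) cube([37, 41, 575]);
translate([0, 727, 0]) rotate([0, atan2(161, 552), 0]) cube([37, 41, 575]);
translate([419, 727, 0]) mirror([1, 0, 0]) rotate([0, atan2(161, 552), 0]) cube([37, 41, 575]);


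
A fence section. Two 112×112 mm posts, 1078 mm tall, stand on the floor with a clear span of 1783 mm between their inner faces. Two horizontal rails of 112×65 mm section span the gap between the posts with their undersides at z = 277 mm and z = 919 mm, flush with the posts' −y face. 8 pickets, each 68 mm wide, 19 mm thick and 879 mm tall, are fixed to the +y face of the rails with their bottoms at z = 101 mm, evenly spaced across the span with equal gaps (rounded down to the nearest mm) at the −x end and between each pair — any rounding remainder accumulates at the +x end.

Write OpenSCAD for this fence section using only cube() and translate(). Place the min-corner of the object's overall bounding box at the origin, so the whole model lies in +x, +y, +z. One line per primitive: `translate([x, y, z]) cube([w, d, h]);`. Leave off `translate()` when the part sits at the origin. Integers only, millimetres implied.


cube([112, 112, 1078]);
translate([1895, 0, 0]) cube([112, 112, 1078]);
translate([112, 0, 277]) cube([1783, 112, 65]);
translate([112, 0, 919]) cube([1783, 112, 65]);
translate([249, 112, 101]) cube([68, 19, 879]);
translate([454, 112, 101]) cube([68, 19, 879]);
translate([659, 112, 101]) cube([68, 19, 879]);
translate([864, 112, 101]) cube([68, 19, 879]);
translate([1069, 112, 101]) cube([68, 19, 879]);
translate([1274, 112, 101]) cube([68, 19, 879]);
translate([1479, 112, 101]) cube([68, 19, 879]);
translate([1684, 112, 101]) cube([68, 19, 879]);


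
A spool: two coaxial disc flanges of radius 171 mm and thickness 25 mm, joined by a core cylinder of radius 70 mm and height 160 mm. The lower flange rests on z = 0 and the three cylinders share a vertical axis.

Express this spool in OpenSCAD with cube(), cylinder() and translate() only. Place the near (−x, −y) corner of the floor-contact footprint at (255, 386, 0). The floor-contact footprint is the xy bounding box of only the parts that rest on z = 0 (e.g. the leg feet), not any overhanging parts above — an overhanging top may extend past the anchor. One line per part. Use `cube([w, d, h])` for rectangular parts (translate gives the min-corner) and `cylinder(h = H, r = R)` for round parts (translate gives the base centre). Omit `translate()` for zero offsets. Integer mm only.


translate([426, 557, 0]) cylinder(h = 25, r = 171);
translate([426, 557, 25]) cylinder(h = 160, r = 70);
translate([426, 557, 185]) cylinder(h = 25, r = 171);


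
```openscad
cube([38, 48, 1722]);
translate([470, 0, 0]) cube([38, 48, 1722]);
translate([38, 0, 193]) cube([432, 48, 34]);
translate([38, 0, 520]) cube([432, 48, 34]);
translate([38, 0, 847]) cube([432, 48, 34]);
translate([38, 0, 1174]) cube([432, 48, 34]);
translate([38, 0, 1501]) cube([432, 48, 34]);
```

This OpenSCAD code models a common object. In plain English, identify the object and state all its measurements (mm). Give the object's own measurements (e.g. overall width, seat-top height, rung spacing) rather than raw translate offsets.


A straight ladder. Two 38×48 mm vertical rails, 1722 mm tall, stand 508 mm apart (outside-to-outside) with their front faces coplanar on the −y side. 5 rungs, each 48 mm deep and 34 mm tall, span between the inner faces of the rails, front faces flush with the rails. The lowest rung's underside is at z = 193 mm and rungs are spaced 327 mm apart (underside to underside).


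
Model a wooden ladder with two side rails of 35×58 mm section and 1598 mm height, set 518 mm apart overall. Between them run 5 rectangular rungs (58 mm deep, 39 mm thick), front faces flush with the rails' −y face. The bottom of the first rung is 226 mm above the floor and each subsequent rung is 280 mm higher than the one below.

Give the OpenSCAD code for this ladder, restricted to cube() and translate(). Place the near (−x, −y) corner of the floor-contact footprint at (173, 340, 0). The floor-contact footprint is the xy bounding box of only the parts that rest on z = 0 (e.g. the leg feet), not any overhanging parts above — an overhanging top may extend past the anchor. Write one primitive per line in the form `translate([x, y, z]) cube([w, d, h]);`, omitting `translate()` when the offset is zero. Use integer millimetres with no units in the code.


// rung span = 518 - 2*35 = 448
// rung[k] z = 226 + k*280
translate([173, 340, 0]) cube([35, 58, 1598]);
translate([656, 340, 0]) cube([35, 58, 1598]);
translate([208, 340, 226]) cube([448, 58, 39]);
translate([208, 340, 506]) cube([448, 58, 39]);
translate([208, 340, 786]) cube([448, 58, 39]);
translate([208, 340, 1066]) cube([448, 58, 39]);
translate([208, 340, 1346]) cube([448, 58, 39]);


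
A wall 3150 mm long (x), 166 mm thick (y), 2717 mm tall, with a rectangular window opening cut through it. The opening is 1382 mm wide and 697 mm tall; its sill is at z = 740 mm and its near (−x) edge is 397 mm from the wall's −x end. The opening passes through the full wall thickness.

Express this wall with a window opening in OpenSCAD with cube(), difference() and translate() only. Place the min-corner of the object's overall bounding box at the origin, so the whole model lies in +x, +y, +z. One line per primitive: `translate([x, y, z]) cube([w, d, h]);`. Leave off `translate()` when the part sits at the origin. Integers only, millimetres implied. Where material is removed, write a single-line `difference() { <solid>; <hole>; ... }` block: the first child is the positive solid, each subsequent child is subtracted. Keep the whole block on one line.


difference() { cube([3150, 166, 2717]); translate([397, 0, 740]) cube([1382, 166, 697]); }


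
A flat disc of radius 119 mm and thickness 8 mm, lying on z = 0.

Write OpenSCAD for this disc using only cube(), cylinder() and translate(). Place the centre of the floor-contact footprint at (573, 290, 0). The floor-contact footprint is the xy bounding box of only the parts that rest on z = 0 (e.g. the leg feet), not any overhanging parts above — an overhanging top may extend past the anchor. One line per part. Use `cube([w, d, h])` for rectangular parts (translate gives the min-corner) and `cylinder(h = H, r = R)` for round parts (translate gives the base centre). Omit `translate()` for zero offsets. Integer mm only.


translate([573, 290, 0]) cylinder(h = 8, r = 119);


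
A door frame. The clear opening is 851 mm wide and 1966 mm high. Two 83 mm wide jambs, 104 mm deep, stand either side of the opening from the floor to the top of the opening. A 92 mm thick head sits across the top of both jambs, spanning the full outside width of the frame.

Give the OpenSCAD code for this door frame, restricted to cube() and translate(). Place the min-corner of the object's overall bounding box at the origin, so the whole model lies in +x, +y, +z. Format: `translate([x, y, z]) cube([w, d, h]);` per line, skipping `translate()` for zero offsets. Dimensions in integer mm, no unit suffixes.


cube([83, 104, 1966]);
translate([934, 0, 0]) cube([83, 104, 1966]);
translate([0, 0, 1966]) cube([1017, 104, 92]);


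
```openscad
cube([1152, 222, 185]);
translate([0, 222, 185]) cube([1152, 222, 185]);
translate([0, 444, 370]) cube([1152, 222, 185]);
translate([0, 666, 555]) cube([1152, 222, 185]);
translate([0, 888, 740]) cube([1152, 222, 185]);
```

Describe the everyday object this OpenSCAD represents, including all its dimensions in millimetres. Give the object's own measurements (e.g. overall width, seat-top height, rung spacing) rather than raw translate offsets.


A straight staircase of 5 solid steps. Each step is 1152 mm wide (x), 222 mm deep (y, the going) and 185 mm tall (the rise). The first step rests on the floor; each subsequent step sits one going further in +y and one rise higher in +z, directly behind and above the previous step with no overlap.


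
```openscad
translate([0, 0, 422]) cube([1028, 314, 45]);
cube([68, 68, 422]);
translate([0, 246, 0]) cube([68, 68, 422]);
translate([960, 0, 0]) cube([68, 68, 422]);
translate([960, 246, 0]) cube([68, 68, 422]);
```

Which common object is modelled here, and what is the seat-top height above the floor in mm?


A bench. The seat-top height is 467 mm.

A long slab on four corner posts — a bench. The slab sits at z = 422 with thickness 45, so the top is 422 + 45 = 467 mm.


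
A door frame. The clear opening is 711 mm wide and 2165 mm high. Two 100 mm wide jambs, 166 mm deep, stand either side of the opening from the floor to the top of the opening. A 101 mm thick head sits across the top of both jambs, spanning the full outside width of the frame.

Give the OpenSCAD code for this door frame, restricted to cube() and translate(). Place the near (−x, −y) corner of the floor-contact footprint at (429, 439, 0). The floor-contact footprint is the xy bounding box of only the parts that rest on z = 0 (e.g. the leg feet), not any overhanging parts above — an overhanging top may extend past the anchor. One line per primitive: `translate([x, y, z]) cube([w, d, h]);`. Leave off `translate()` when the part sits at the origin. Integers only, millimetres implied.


translate([429, 439, 0]) cube([100, 166, 2165]);
translate([1240, 439, 0]) cube([100, 166, 2165]);
translate([429, 439, 2165]) cube([911, 166, 101]);


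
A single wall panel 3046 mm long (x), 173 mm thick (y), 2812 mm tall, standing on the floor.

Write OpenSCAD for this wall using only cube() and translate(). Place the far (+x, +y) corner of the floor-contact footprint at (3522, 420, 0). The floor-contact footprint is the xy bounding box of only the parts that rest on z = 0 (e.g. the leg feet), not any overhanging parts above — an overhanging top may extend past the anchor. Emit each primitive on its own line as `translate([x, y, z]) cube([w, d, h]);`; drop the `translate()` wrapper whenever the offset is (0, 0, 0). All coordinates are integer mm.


translate([476, 247, 0]) cube([3046, 173, 2812]);


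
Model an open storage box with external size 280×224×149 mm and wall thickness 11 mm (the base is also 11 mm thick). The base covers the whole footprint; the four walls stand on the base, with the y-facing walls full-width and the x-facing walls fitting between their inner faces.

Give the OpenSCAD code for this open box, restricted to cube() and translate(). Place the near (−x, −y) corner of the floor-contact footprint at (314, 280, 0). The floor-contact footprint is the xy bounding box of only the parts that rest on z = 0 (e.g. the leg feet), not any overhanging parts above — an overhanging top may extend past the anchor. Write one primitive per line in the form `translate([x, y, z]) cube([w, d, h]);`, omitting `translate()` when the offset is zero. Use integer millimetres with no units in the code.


translate([314, 280, 0]) cube([280, 224, 11]);
translate([314, 280, 11]) cube([280, 11, 138]);
translate([314, 493, 11]) cube([280, 11, 138]);
translate([314, 291, 11]) cube([11, 202, 138]);
translate([583, 291, 11]) cube([11, 202, 138]);


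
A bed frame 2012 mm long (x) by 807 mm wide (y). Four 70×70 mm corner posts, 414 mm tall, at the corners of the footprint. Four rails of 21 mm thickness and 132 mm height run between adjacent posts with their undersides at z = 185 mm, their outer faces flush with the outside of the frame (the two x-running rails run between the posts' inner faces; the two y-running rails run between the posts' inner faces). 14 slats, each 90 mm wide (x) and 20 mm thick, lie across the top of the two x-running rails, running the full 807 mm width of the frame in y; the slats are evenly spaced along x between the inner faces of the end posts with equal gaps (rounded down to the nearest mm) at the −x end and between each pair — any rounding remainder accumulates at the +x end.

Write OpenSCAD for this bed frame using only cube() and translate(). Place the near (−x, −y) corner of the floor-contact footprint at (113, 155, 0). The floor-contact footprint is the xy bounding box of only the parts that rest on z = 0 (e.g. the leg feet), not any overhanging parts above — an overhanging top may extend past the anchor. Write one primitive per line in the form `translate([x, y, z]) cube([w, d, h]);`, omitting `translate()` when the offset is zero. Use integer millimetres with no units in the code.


translate([113, 155, 0]) cube([70, 70, 414]);
translate([113, 892, 0]) cube([70, 70, 414]);
translate([2055, 155, 0]) cube([70, 70, 414]);
translate([2055, 892, 0]) cube([70, 70, 414]);
translate([183, 155, 185]) cube([1872, 21, 132]);
translate([183, 941, 185]) cube([1872, 21, 132]);
translate([113, 225, 185]) cube([21, 667, 132]);
translate([2104, 225, 185]) cube([21, 667, 132]);
translate([223, 155, 317]) cube([90, 807, 20]);
translate([353, 155, 317]) cube([90, 807, 20]);
translate([483, 155, 317]) cube([90, 807, 20]);
translate([613, 155, 317]) cube([90, 807, 20]);
translate([743, 155, 317]) cube([90, 807, 20]);
translate([873, 155, 317]) cube([90, 807, 20]);
translate([1003, 155, 317]) cube([90, 807, 20]);
translate([1133, 155, 317]) cube([90, 807, 20]);
translate([1263, 155, 317]) cube([90, 807, 20]);
translate([1393, 155, 317]) cube([90, 807, 20]);
translate([1523, 155, 317]) cube([90, 807, 20]);
translate([1653, 155, 317]) cube([90, 807, 20]);
translate([1783, 155, 317]) cube([90, 807, 20]);
translate([1913, 155, 317]) cube([90, 807, 20]);


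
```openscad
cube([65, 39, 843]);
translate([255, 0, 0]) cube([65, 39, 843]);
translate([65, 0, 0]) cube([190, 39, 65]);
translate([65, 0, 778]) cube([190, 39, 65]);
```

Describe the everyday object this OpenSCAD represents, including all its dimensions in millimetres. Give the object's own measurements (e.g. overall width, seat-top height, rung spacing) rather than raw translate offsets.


A rectangular picture frame lying in the x–z plane (depth along y). The opening is 190 mm wide (x) by 713 mm tall (z), surrounded by a border 65 mm wide on all four sides. The frame is 39 mm deep and is made of two full-height vertical stiles with two horizontal rails fitted between them.


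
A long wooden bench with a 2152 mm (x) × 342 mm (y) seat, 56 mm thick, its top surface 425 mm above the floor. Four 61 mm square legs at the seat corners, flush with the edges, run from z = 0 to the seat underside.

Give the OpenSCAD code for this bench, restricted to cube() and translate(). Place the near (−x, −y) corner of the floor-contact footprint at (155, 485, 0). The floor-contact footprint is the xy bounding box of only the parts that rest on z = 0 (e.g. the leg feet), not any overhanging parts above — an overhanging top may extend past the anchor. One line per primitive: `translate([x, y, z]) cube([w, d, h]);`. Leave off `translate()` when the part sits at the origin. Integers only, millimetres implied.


// leg_h = 425 − 56 = 369
translate([155, 485, 369]) cube([2152, 342, 56]);
translate([155, 485, 0]) cube([61, 61, 369]);
translate([155, 766, 0]) cube([61, 61, 369]);
translate([2246, 485, 0]) cube([61, 61, 369]);
translate([2246, 766, 0]) cube([61, 61, 369]);


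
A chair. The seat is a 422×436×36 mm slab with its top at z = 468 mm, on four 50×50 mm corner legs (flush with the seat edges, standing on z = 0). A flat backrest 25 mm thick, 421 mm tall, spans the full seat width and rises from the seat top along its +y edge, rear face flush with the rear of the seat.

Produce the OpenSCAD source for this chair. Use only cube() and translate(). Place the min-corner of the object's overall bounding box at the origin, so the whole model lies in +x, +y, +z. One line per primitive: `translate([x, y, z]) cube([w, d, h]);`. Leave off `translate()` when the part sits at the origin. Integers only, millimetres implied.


// leg_h = 468 - 36 = 432
translate([0, 0, 432]) cube([422, 436, 36]);
cube([50, 50, 432]);
translate([372, 0, 0]) cube([50, 50, 432]);
translate([0, 386, 0]) cube([50, 50, 432]);
translate([372, 386, 0]) cube([50, 50, 432]);
translate([0, 411, 468]) cube([422, 25, 421]);


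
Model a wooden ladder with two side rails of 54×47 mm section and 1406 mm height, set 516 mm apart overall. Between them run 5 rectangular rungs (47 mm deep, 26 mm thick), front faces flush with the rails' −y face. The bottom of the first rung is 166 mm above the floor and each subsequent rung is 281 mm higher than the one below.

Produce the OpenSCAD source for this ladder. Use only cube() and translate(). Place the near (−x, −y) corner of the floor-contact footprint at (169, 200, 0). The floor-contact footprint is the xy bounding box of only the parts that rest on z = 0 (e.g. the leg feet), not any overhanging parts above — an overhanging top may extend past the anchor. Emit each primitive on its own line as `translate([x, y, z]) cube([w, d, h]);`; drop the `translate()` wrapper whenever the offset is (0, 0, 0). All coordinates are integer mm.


translate([169, 200, 0]) cube([54, 47, 1406]);
translate([631, 200, 0]) cube([54, 47, 1406]);
translate([223, 200, 166]) cube([408, 47, 26]);
translate([223, 200, 447]) cube([408, 47, 26]);
translate([223, 200, 728]) cube([408, 47, 26]);
translate([223, 200, 1009]) cube([408, 47, 26]);
translate([223, 200, 1290]) cube([408, 47, 26]);


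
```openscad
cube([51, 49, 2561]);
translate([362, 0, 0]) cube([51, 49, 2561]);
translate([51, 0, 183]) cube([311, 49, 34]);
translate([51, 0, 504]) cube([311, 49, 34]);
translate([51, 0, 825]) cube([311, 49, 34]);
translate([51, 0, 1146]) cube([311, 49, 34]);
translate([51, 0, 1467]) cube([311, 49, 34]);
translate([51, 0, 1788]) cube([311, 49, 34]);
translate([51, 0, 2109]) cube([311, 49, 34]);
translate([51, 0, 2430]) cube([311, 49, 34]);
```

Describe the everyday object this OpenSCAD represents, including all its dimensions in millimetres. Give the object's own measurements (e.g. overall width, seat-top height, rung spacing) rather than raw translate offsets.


A straight ladder. Two 51×49 mm vertical rails, 2561 mm tall, stand 413 mm apart (outside-to-outside) with their front faces coplanar on the −y side. 8 rungs, each 49 mm deep and 34 mm tall, span between the inner faces of the rails, front faces flush with the rails. The lowest rung's underside is at z = 183 mm and rungs are spaced 321 mm apart (underside to underside).


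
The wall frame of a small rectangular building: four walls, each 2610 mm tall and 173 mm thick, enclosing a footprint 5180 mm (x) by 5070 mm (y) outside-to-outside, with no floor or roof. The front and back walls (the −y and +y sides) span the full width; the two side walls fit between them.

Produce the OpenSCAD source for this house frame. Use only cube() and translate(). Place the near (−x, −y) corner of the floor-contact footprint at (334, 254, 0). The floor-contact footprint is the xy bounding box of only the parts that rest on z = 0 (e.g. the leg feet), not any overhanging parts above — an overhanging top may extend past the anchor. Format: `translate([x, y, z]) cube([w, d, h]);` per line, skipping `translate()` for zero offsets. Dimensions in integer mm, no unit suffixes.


translate([334, 254, 0]) cube([5180, 173, 2610]);
translate([334, 5151, 0]) cube([5180, 173, 2610]);
translate([334, 427, 0]) cube([173, 4724, 2610]);
translate([5341, 427, 0]) cube([173, 4724, 2610]);


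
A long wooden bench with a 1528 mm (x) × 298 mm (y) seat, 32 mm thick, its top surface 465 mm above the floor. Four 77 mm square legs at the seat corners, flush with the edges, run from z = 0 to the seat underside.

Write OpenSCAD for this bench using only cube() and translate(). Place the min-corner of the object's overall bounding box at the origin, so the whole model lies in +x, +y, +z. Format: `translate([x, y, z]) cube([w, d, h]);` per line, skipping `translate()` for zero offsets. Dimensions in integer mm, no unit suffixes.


translate([0, 0, 433]) cube([1528, 298, 32]);
cube([77, 77, 433]);
translate([0, 221, 0]) cube([77, 77, 433]);
translate([1451, 0, 0]) cube([77, 77, 433]);
translate([1451, 221, 0]) cube([77, 77, 433]);


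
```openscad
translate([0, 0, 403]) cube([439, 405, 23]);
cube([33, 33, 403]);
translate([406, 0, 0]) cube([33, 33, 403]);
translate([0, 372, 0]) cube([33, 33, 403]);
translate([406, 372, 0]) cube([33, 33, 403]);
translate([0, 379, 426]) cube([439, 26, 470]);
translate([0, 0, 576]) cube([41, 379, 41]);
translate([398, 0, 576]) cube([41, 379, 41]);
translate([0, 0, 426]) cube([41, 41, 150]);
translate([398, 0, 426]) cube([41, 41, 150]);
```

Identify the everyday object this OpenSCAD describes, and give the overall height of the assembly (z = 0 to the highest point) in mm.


A chair. The overall height is 896 mm.

A slab on four corner posts with a tall panel at the back — a chair. The seat slab sits at z = 403 with thickness 23, and the 470 mm backrest starts at the seat top, so the overall height is 403 + 23 + 470 = 896 mm.


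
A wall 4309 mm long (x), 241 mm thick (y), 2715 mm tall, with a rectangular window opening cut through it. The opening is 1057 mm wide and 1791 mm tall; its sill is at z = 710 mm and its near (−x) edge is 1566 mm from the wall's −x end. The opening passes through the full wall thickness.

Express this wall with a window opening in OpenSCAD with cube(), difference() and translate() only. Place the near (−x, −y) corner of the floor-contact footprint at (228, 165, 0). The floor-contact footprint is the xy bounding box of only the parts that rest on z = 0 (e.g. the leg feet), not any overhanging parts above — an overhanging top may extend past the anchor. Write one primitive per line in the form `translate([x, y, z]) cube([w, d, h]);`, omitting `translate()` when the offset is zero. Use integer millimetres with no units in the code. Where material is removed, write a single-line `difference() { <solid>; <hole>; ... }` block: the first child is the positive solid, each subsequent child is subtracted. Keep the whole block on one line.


difference() { translate([228, 165, 0]) cube([4309, 241, 2715]); translate([1794, 165, 710]) cube([1057, 241, 1791]); }


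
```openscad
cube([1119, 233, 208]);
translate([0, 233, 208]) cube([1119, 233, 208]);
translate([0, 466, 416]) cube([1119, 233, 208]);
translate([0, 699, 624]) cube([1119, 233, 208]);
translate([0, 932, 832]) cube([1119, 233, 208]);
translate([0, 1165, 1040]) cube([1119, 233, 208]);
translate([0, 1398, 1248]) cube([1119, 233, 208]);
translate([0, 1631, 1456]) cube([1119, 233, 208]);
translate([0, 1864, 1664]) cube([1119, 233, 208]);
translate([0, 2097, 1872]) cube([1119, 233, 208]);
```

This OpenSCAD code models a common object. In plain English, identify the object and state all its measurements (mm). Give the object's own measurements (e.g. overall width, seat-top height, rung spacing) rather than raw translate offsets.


A straight staircase of 10 solid steps. Each step is 1119 mm wide (x), 233 mm deep (y, the going) and 208 mm tall (the rise). The first step rests on the floor; each subsequent step sits one going further in +y and one rise higher in +z, directly behind and above the previous step with no overlap.


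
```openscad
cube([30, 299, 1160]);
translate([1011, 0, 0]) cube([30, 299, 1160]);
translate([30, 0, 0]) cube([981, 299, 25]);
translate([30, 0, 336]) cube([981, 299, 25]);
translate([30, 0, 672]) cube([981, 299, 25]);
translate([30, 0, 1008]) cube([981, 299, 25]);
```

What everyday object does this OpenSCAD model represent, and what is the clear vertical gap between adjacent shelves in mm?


A bookshelf. The clear shelf gap is 311 mm.

Two tall side panels with 4 horizontal boards between them — a bookshelf. The first two shelf undersides are at z = 0 and z = 336; with shelf thickness 25, the clear gap is 336 − 0 − 25 = 311 mm.


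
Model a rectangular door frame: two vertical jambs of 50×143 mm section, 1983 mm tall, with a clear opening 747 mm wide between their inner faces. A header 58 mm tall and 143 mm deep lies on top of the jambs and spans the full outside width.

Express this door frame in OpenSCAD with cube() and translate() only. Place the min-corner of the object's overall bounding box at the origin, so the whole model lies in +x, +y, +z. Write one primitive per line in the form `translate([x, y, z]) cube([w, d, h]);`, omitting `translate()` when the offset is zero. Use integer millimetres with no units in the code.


cube([50, 143, 1983]);
translate([797, 0, 0]) cube([50, 143, 1983]);
translate([0, 0, 1983]) cube([847, 143, 58]);


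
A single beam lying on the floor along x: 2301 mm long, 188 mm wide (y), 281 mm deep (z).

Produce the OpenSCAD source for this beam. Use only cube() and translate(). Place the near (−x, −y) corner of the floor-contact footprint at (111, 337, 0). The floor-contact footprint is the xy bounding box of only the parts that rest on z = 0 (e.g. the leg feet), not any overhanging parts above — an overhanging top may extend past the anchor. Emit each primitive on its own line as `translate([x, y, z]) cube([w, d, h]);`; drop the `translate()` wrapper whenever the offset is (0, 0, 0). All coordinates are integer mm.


translate([111, 337, 0]) cube([2301, 188, 281]);


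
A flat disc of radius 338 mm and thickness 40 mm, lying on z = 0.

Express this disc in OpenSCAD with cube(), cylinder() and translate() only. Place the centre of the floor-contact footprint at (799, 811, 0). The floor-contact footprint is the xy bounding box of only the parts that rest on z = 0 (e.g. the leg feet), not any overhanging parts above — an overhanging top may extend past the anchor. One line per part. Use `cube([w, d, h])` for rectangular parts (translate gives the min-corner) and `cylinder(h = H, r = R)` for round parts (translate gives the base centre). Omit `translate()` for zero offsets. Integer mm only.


translate([799, 811, 0]) cylinder(h = 40, r = 338);


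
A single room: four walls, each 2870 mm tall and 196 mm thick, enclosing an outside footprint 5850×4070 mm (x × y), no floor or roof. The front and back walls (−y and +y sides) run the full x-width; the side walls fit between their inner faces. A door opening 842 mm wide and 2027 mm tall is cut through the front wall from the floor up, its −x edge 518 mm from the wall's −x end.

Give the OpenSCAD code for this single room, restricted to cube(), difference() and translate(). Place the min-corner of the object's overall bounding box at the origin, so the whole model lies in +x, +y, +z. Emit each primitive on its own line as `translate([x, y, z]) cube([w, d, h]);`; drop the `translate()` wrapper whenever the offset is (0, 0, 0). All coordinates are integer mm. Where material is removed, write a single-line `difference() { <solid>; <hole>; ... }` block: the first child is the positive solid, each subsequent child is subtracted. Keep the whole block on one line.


difference() { cube([5850, 196, 2870]); translate([518, 0, 0]) cube([842, 196, 2027]); }
translate([0, 3874, 0]) cube([5850, 196, 2870]);
translate([0, 196, 0]) cube([196, 3678, 2870]);
translate([5654, 196, 0]) cube([196, 3678, 2870]);


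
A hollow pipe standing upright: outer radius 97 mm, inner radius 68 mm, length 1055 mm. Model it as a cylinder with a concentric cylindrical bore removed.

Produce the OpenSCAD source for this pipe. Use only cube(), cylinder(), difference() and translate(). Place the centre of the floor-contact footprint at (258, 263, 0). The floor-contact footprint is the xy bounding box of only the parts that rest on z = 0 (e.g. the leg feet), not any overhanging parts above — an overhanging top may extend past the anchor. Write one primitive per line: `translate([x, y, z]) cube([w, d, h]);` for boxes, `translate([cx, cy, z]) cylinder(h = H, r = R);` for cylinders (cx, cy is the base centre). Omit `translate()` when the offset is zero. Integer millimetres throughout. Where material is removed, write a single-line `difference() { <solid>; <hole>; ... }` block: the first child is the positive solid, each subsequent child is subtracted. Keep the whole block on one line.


difference() { translate([258, 263, 0]) cylinder(h = 1055, r = 97); translate([258, 263, 0]) cylinder(h = 1055, r = 68); }


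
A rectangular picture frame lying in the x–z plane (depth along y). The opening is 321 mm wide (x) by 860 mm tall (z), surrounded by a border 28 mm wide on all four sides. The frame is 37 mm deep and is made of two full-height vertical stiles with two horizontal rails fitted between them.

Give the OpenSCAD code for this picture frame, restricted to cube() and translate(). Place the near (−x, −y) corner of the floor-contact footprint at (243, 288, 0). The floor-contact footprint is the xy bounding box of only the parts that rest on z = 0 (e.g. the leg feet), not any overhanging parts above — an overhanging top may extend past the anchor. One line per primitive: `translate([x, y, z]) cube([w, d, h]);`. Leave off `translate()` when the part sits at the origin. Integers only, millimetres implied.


translate([243, 288, 0]) cube([28, 37, 916]);
translate([592, 288, 0]) cube([28, 37, 916]);
translate([271, 288, 0]) cube([321, 37, 28]);
translate([271, 288, 888]) cube([321, 37, 28]);


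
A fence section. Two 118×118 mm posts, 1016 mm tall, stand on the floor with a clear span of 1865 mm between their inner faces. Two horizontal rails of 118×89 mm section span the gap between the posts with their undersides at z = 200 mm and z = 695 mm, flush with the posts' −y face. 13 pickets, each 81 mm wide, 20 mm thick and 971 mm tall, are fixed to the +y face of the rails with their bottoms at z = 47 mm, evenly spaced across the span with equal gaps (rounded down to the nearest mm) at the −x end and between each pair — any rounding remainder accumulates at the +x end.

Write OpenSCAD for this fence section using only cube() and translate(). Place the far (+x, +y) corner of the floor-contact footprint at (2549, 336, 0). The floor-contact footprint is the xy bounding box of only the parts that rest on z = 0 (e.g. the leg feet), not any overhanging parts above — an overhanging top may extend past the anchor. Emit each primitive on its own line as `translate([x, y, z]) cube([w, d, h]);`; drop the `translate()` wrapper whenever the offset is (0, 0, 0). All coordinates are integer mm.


translate([448, 218, 0]) cube([118, 118, 1016]);
translate([2431, 218, 0]) cube([118, 118, 1016]);
translate([566, 218, 200]) cube([1865, 118, 89]);
translate([566, 218, 695]) cube([1865, 118, 89]);
translate([624, 336, 47]) cube([81, 20, 971]);
translate([763, 336, 47]) cube([81, 20, 971]);
translate([902, 336, 47]) cube([81, 20, 971]);
translate([1041, 336, 47]) cube([81, 20, 971]);
translate([1180, 336, 47]) cube([81, 20, 971]);
translate([1319, 336, 47]) cube([81, 20, 971]);
translate([1458, 336, 47]) cube([81, 20, 971]);
translate([1597, 336, 47]) cube([81, 20, 971]);
translate([1736, 336, 47]) cube([81, 20, 971]);
translate([1875, 336, 47]) cube([81, 20, 971]);
translate([2014, 336, 47]) cube([81, 20, 971]);
translate([2153, 336, 47]) cube([81, 20, 971]);
translate([2292, 336, 47]) cube([81, 20, 971]);


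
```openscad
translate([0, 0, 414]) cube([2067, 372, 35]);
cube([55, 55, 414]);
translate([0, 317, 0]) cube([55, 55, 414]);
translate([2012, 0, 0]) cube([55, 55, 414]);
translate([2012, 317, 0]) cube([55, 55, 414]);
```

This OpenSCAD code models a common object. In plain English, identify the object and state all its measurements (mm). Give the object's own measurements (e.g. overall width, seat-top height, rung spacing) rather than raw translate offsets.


A bench: a 2067×372 mm seat slab, 35 mm thick, top at z = 449 mm, on four 55×55 mm square legs flush with the seat corners and standing on z = 0.


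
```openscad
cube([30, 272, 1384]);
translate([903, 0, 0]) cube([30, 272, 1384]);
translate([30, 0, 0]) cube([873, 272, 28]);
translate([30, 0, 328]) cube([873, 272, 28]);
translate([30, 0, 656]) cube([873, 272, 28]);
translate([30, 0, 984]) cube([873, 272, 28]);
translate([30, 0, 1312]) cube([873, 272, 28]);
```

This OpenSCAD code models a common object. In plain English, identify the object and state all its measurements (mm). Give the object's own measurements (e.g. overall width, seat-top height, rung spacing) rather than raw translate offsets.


An open bookshelf. Two side panels, each 30 mm thick, 272 mm deep and 1384 mm tall, stand 933 mm apart (outside-to-outside). Between them sit 5 shelves, each 28 mm thick and 272 mm deep, spanning the full gap between the sides. The bottom shelf rests on the floor (its underside at z = 0) and the clear gap between one shelf's top and the next shelf's underside is 300 mm.
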